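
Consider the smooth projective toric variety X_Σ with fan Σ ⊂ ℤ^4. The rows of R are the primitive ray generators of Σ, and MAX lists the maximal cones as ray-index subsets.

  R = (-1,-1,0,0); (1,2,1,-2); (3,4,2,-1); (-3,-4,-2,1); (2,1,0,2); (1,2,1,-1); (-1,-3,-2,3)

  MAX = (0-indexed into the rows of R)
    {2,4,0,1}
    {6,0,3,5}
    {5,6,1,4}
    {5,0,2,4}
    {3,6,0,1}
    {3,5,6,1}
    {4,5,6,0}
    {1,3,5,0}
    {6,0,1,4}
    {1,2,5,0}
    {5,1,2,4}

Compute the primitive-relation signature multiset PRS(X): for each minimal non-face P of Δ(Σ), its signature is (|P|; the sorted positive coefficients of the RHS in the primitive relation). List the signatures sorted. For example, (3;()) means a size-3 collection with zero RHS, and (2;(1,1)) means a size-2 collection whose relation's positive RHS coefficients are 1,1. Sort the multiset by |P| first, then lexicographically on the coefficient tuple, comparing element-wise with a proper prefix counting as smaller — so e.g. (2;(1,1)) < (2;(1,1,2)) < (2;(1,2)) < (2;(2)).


5 minimal non-faces of Δ(Σ) (on 7 rays):

  {2,3}:  v_{2} + v_{3} = 0 ; sig = (2;())
  {2,6}:  v_{2} + v_{6} = v_{4} ; sig = (2;(1))
  {3,4}:  v_{3} + v_{4} = v_{6} ; sig = (2;(1))
  {0,1,5,6}:  v_{0} + v_{1} + v_{5} + v_{6} = 0 ; sig = (4;())
  {0,1,4,5}:  v_{0} + v_{1} + v_{4} + v_{5} = v_{2} ; sig = (4;(1))

so the primitive-relation signature multiset is
    (2;())
    (2;(1))
    (2;(1))
    (4;())
    (4;(1))


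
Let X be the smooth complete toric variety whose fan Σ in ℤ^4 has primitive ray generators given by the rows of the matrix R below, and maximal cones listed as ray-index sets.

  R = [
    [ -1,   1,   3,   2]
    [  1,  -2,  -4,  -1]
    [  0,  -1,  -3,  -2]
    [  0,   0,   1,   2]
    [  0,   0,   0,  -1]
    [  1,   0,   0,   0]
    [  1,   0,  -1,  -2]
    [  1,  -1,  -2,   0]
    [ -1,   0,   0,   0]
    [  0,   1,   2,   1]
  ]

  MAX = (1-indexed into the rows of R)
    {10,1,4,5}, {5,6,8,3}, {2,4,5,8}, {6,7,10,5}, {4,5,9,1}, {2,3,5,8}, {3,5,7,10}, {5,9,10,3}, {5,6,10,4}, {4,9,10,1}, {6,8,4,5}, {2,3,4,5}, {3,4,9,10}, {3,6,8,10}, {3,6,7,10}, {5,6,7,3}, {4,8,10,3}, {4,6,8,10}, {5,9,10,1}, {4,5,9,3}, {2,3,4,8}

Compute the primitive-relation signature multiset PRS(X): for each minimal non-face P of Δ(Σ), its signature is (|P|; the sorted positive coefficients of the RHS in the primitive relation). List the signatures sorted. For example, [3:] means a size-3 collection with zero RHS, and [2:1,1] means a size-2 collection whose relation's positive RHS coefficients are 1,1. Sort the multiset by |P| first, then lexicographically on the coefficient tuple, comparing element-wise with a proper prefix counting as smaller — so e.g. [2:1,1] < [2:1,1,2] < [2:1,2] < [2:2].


Primitive collections (20):

  P={6,9}:  v_{6} + v_{9} = 0  ⟹  sig = [2:]
  P={1,3}:  v_{1} + v_{3} = v_{9}  ⟹  sig = [2:1]
  P={1,8}:  v_{1} + v_{8} = v_{4}  ⟹  sig = [2:1]
  P={2,10}:  v_{2} + v_{10} = v_{8}  ⟹  sig = [2:1]
  P={4,7}:  v_{4} + v_{7} = v_{6}  ⟹  sig = [2:1]
  P={1,7}:  v_{1} + v_{7} = v_{5} + v_{10}  ⟹  sig = [2:1,1]
  P={8,9}:  v_{8} + v_{9} = v_{3} + v_{4}  ⟹  sig = [2:1,1]
  P={1,6}:  v_{1} + v_{6} = v_{4} + v_{5} + v_{10}  ⟹  sig = [2:1,1,1]
  P={7,9}:  v_{7} + v_{9} = v_{3} + v_{5} + v_{10}  ⟹  sig = [2:1,1,1]
  P={2,7}:  v_{2} + v_{7} = v_{3} + v_{5} + v_{6} + v_{8}  ⟹  sig = [2:1,1,1,1]
  P={1,2}:  v_{1} + v_{2} = v_{3} + 2·v_{4} + v_{5}  ⟹  sig = [2:1,1,2]
  P={2,6}:  v_{2} + v_{6} = v_{5} + 2·v_{8}  ⟹  sig = [2:1,2]
  P={7,8}:  v_{7} + v_{8} = v_{3} + 2·v_{6}  ⟹  sig = [2:1,2]
  P={2,9}:  v_{2} + v_{9} = 2·v_{3} + 2·v_{4} + v_{5}  ⟹  sig = [2:1,2,2]
  P={3,4,6}:  v_{3} + v_{4} + v_{6} = v_{8}  ⟹  sig = [3:1]
  P={5,8,10}:  v_{5} + v_{8} + v_{10} = v_{6}  ⟹  sig = [3:1]
  P={3,4,5,10}:  v_{3} + v_{4} + v_{5} + v_{10} = 0  ⟹  sig = [4:]
  P={3,4,5,8}:  v_{3} + v_{4} + v_{5} + v_{8} = v_{2}  ⟹  sig = [4:1]
  P={3,5,6,10}:  v_{3} + v_{5} + v_{6} + v_{10} = v_{7}  ⟹  sig = [4:1]
  P={4,5,9,10}:  v_{4} + v_{5} + v_{9} + v_{10} = v_{1}  ⟹  sig = [4:1]

Hence PRS(X_Σ) =
    |P|=2: 14 collections, coeffs (), (1), (1), (1), (1), (1,1), (1,1), (1,1,1), (1,1,1), (1,1,1,1), (1,1,2), (1,2), (1,2), (1,2,2)
    |P|=3: 2 collections, coeffs (1), (1)
    |P|=4: 4 collections, coeffs (), (1), (1), (1)


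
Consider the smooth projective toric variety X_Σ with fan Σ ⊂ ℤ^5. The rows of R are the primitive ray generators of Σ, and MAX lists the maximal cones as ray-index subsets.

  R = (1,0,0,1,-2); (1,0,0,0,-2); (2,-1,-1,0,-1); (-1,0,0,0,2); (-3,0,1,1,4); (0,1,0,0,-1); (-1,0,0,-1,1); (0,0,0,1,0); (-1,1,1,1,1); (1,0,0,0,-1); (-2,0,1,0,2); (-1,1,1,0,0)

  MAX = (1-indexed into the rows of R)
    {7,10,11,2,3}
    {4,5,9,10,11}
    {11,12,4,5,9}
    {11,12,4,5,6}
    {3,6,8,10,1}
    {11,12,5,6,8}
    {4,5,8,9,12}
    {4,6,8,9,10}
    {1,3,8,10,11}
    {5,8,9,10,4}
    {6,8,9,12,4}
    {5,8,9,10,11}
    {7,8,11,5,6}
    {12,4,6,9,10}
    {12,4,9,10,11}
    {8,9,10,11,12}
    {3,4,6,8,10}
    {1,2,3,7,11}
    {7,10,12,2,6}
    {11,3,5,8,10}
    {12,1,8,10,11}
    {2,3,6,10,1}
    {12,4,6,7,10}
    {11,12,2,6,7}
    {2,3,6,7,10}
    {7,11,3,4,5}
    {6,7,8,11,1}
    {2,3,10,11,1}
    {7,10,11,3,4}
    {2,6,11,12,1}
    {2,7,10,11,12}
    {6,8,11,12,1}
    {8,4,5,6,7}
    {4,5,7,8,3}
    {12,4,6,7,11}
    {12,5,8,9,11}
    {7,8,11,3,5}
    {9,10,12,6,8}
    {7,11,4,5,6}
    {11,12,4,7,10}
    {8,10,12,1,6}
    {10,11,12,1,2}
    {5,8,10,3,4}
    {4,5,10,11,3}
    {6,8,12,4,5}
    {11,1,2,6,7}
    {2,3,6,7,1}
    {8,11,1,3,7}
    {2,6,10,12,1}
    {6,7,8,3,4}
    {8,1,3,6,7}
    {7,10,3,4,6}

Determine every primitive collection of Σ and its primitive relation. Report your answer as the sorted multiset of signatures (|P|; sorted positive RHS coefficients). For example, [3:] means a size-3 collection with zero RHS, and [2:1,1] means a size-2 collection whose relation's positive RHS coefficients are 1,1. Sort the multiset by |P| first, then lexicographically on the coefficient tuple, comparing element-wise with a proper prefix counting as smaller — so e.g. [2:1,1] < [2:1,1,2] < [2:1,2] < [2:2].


Δ(Σ) — 12 vertices, 25 min non-faces:

  {2,4}:  v_{2} + v_{4} = 0  so sig = [2:]
  {1,4}:  v_{1} + v_{4} = v_{8}  so sig = [2:1]
  {2,8}:  v_{2} + v_{8} = v_{1}  so sig = [2:1]
  {3,12}:  v_{3} + v_{12} = v_{10}  so sig = [2:1]
  {2,5}:  v_{2} + v_{5} = v_{8} + v_{11}  so sig = [2:1,1]
  {7,9}:  v_{7} + v_{9} = v_{4} + v_{12}  so sig = [2:1,1]
  {2,9}:  v_{2} + v_{9} = v_{8} + v_{10} + v_{12}  so sig = [2:1,1,1]
  {1,9}:  v_{1} + v_{9} = 2·v_{8} + v_{10} + v_{12}  so sig = [2:1,1,2]
  {3,9}:  v_{3} + v_{9} = v_{4} + v_{8} + 2·v_{10}  so sig = [2:1,1,2]
  {1,5}:  v_{1} + v_{5} = 2·v_{8} + v_{11}  so sig = [2:1,2]
  {3,6,11}:  v_{3} + v_{6} + v_{11} = 0  so sig = [3:]
  {7,8,10}:  v_{7} + v_{8} + v_{10} = 0  so sig = [3:]
  {1,7,10}:  v_{1} + v_{7} + v_{10} = v_{2}  so sig = [3:1]
  {4,8,11}:  v_{4} + v_{8} + v_{11} = v_{5}  so sig = [3:1]
  {6,10,11}:  v_{6} + v_{10} + v_{11} = v_{12}  so sig = [3:1]
  {3,5,6}:  v_{3} + v_{5} + v_{6} = v_{4} + v_{8}  so sig = [3:1,1]
  {5,7,10}:  v_{5} + v_{7} + v_{10} = v_{4} + v_{11}  so sig = [3:1,1]
  {5,10,12}:  v_{5} + v_{10} + v_{12} = v_{9} + v_{11}  so sig = [3:1,1]
  {7,8,12}:  v_{7} + v_{8} + v_{12} = v_{6} + v_{11}  so sig = [3:1,1]
  {1,7,12}:  v_{1} + v_{7} + v_{12} = v_{2} + v_{6} + v_{11}  so sig = [3:1,1,1]
  {5,6,10}:  v_{5} + v_{6} + v_{10} = v_{4} + v_{8} + v_{12}  so sig = [3:1,1,1]
  {5,7,12}:  v_{5} + v_{7} + v_{12} = v_{4} + v_{6} + 2·v_{11}  so sig = [3:1,1,2]
  {6,9,11}:  v_{6} + v_{9} + v_{11} = v_{4} + v_{8} + 2·v_{12}  so sig = [3:1,1,2]
  {5,6,9}:  v_{5} + v_{6} + v_{9} = 2·v_{4} + 2·v_{8} + 2·v_{12}  so sig = [3:2,2,2]
  {4,8,10,12}:  v_{4} + v_{8} + v_{10} + v_{12} = v_{9}  so sig = [4:1]

Hence PRS(X_Σ) =
    |P|=2: 10 collections, coeffs (), (1), (1), (1), (1,1), (1,1), (1,1,1), (1,1,2), (1,1,2), (1,2)
    |P|=3: 14 collections, coeffs (), (), (1), (1), (1), (1,1), (1,1), (1,1), (1,1), (1,1,1), (1,1,1), (1,1,2), (1,1,2), (2,2,2)
    |P|=4: 1 collection, coeffs (1)


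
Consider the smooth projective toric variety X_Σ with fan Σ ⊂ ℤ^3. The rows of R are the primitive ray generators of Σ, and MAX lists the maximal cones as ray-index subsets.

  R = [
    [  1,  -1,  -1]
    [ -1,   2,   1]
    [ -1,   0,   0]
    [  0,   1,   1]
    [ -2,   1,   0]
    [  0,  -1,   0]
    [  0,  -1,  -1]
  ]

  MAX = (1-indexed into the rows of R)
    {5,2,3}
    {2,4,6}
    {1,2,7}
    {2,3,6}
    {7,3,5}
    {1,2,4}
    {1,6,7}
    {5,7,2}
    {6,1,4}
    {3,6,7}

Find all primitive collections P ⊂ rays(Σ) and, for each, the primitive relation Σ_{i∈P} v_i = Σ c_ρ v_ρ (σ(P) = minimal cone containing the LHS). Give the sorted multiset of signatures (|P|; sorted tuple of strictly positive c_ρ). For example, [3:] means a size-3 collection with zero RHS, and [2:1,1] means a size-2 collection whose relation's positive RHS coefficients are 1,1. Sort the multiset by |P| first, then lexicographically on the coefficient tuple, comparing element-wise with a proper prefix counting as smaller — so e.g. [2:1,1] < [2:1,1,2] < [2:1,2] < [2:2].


9 collections generate NE(X_Σ); each relation:

  {4,7}:  v_{4} + v_{7} = 0 — sig = [2:]
  {1,3}:  v_{1} + v_{3} = v_{7} — sig = [2:1]
  {3,4}:  v_{3} + v_{4} = v_{2} + v_{6} — sig = [2:1,1]
  {4,5}:  v_{4} + v_{5} = v_{2} + v_{3} — sig = [2:1,1]
  {1,5}:  v_{1} + v_{5} = v_{2} + 2·v_{7} — sig = [2:1,2]
  {5,6}:  v_{5} + v_{6} = 2·v_{3} — sig = [2:2]
  {1,2,6}:  v_{1} + v_{2} + v_{6} = 0 — sig = [3:]
  {2,3,7}:  v_{2} + v_{3} + v_{7} = v_{5} — sig = [3:1]
  {2,6,7}:  v_{2} + v_{6} + v_{7} = v_{3} — sig = [3:1]

so the primitive-relation signature multiset is
    [2:]
    [2:1]
    [2:1,1]
    [2:1,1]
    [2:1,2]
    [2:2]
    [3:]
    [3:1]
    [3:1]


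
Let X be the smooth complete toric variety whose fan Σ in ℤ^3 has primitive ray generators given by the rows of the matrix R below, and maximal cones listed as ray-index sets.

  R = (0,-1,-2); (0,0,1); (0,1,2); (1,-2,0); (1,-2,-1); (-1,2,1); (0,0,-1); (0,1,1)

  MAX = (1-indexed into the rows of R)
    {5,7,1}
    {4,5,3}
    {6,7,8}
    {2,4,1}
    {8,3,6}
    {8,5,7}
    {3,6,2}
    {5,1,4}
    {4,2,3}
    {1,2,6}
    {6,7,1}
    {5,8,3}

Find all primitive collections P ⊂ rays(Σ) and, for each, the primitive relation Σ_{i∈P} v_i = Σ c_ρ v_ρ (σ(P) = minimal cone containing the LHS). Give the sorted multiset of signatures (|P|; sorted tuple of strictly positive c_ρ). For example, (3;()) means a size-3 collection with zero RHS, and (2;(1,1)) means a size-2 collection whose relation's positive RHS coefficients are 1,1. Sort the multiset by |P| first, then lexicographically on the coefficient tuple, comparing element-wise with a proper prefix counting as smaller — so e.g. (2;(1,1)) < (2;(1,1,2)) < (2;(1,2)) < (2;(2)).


Primitive collections (10):

  {1,3}:  v_{1} + v_{3} = 0  so sig = (2;())
  {2,7}:  v_{2} + v_{7} = 0  so sig = (2;())
  {5,6}:  v_{5} + v_{6} = 0  so sig = (2;())
  {1,8}:  v_{1} + v_{8} = v_{7}  so sig = (2;(1))
  {2,5}:  v_{2} + v_{5} = v_{4}  so sig = (2;(1))
  {2,8}:  v_{2} + v_{8} = v_{3}  so sig = (2;(1))
  {3,7}:  v_{3} + v_{7} = v_{8}  so sig = (2;(1))
  {4,6}:  v_{4} + v_{6} = v_{2}  so sig = (2;(1))
  {4,7}:  v_{4} + v_{7} = v_{5}  so sig = (2;(1))
  {4,8}:  v_{4} + v_{8} = v_{3} + v_{5}  so sig = (2;(1,1))

Signatures (|P|; sorted positive RHS coefficients), sorted:
    |P|=2: 10 collections, coeffs (), (), (), (1), (1), (1), (1), (1), (1), (1,1)


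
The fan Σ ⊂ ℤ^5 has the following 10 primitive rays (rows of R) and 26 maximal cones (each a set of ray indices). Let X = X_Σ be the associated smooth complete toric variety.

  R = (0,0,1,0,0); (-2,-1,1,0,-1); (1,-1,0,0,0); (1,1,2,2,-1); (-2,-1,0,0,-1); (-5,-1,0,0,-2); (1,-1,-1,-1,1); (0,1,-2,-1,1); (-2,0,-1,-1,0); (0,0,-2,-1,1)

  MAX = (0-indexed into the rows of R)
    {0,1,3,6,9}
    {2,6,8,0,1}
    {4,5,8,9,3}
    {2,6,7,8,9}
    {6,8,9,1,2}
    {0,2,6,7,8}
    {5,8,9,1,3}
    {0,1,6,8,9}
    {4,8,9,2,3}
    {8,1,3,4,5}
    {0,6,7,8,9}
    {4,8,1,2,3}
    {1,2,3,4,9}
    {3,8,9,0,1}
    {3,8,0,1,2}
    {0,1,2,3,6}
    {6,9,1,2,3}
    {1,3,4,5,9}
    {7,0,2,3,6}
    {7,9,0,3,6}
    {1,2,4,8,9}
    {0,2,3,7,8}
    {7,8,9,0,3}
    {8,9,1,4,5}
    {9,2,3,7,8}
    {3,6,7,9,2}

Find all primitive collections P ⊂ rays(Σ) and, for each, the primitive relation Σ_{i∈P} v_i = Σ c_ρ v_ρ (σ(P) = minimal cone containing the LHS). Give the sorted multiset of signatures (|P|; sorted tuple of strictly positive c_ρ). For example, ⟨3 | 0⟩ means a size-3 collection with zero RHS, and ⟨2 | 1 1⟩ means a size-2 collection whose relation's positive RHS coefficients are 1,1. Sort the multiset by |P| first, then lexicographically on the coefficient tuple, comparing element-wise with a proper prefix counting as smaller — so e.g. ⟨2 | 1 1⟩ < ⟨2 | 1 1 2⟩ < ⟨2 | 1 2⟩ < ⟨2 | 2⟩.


Δ(Σ) — 10 vertices, 12 min non-faces:

  P = {0,4}:  v_{0} + v_{4} = v_{1}  ⇒ sig = ⟨2 | 1⟩
  P = {1,7}:  v_{1} + v_{7} = v_{8}  ⇒ sig = ⟨2 | 1⟩
  P = {4,6}:  v_{4} + v_{6} = v_{1} + v_{2} + v_{9}  ⇒ sig = ⟨2 | 1 1 1⟩
  P = {5,6}:  v_{5} + v_{6} = v_{1} + v_{4} + v_{9}  ⇒ sig = ⟨2 | 1 1 1⟩
  P = {0,5}:  v_{0} + v_{5} = 2·v_{1} + v_{3} + v_{8} + v_{9}  ⇒ sig = ⟨2 | 1 1 1 2⟩
  P = {4,7}:  v_{4} + v_{7} = v_{2} + v_{3} + 2·v_{8} + v_{9}  ⇒ sig = ⟨2 | 1 1 1 2⟩
  P = {5,7}:  v_{5} + v_{7} = v_{3} + v_{4} + 2·v_{8} + v_{9}  ⇒ sig = ⟨2 | 1 1 1 2⟩
  P = {2,5}:  v_{2} + v_{5} = 2·v_{4}  ⇒ sig = ⟨2 | 2⟩
  P = {3,6,8}:  v_{3} + v_{6} + v_{8} = 0  ⇒ sig = ⟨3 | 0⟩
  P = {0,2,9}:  v_{0} + v_{2} + v_{9} = v_{6}  ⇒ sig = ⟨3 | 1⟩
  P = {1,2,3,8,9}:  v_{1} + v_{2} + v_{3} + v_{8} + v_{9} = v_{4}  ⇒ sig = ⟨5 | 1⟩
  P = {1,3,4,8,9}:  v_{1} + v_{3} + v_{4} + v_{8} + v_{9} = v_{5}  ⇒ sig = ⟨5 | 1⟩

Hence PRS(X_Σ) =
{ ⟨2 | 1⟩ ×2,  ⟨2 | 1 1 1⟩ ×2,  ⟨2 | 1 1 1 2⟩ ×3,  ⟨2 | 2⟩,  ⟨3 | 0⟩,  ⟨3 | 1⟩,  ⟨5 | 1⟩ ×2 }


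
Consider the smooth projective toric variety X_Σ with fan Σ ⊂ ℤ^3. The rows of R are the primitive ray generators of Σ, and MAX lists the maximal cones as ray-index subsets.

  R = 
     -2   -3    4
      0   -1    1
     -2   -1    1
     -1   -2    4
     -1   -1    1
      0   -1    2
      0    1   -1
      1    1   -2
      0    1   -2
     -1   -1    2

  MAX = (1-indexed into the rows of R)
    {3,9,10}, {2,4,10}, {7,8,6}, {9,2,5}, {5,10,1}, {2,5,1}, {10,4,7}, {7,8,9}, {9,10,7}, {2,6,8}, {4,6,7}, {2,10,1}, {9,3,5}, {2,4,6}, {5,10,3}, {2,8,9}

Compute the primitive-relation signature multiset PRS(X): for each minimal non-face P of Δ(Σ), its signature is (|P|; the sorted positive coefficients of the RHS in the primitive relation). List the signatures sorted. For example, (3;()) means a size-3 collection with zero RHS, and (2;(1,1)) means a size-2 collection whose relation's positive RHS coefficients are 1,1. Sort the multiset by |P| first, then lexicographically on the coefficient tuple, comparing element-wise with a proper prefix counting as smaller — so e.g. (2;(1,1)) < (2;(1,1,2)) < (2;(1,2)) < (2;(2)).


Δ(Σ) — 10 vertices, 24 min non-faces:

  P = {2,7}:  v_{2} + v_{7} = 0  ⟹  sig = (2;())
  P = {6,9}:  v_{6} + v_{9} = 0  ⟹  sig = (2;())
  P = {8,10}:  v_{8} + v_{10} = 0  ⟹  sig = (2;())
  P = {4,8}:  v_{4} + v_{8} = v_{6}  ⟹  sig = (2;(1))
  P = {4,9}:  v_{4} + v_{9} = v_{10}  ⟹  sig = (2;(1))
  P = {6,10}:  v_{6} + v_{10} = v_{4}  ⟹  sig = (2;(1))
  P = {1,7}:  v_{1} + v_{7} = v_{5} + v_{10}  ⟹  sig = (2;(1,1))
  P = {1,8}:  v_{1} + v_{8} = v_{2} + v_{5}  ⟹  sig = (2;(1,1))
  P = {3,6}:  v_{3} + v_{6} = v_{5} + v_{10}  ⟹  sig = (2;(1,1))
  P = {3,8}:  v_{3} + v_{8} = v_{5} + v_{9}  ⟹  sig = (2;(1,1))
  P = {5,6}:  v_{5} + v_{6} = v_{2} + v_{10}  ⟹  sig = (2;(1,1))
  P = {5,7}:  v_{5} + v_{7} = v_{9} + v_{10}  ⟹  sig = (2;(1,1))
  P = {5,8}:  v_{5} + v_{8} = v_{2} + v_{9}  ⟹  sig = (2;(1,1))
  P = {3,4}:  v_{3} + v_{4} = v_{5} + 2·v_{10}  ⟹  sig = (2;(1,2))
  P = {4,5}:  v_{4} + v_{5} = v_{2} + 2·v_{10}  ⟹  sig = (2;(1,2))
  P = {1,3}:  v_{1} + v_{3} = 3·v_{5} + v_{10}  ⟹  sig = (2;(1,3))
  P = {1,9}:  v_{1} + v_{9} = 2·v_{5}  ⟹  sig = (2;(2))
  P = {2,3}:  v_{2} + v_{3} = 2·v_{5}  ⟹  sig = (2;(2))
  P = {1,6}:  v_{1} + v_{6} = 2·v_{2} + 2·v_{10}  ⟹  sig = (2;(2,2))
  P = {3,7}:  v_{3} + v_{7} = 2·v_{9} + 2·v_{10}  ⟹  sig = (2;(2,2))
  P = {1,4}:  v_{1} + v_{4} = 2·v_{2} + 3·v_{10}  ⟹  sig = (2;(2,3))
  P = {2,5,10}:  v_{2} + v_{5} + v_{10} = v_{1}  ⟹  sig = (3;(1))
  P = {2,9,10}:  v_{2} + v_{9} + v_{10} = v_{5}  ⟹  sig = (3;(1))
  P = {5,9,10}:  v_{5} + v_{9} + v_{10} = v_{3}  ⟹  sig = (3;(1))

Hence PRS(X_Σ) =
[(2;()), (2;()), (2;()), (2;(1)), (2;(1)), (2;(1)), (2;(1,1)), (2;(1,1)), (2;(1,1)), (2;(1,1)), (2;(1,1)), (2;(1,1)), (2;(1,1)), (2;(1,2)), (2;(1,2)), (2;(1,3)), (2;(2)), (2;(2)), (2;(2,2)), (2;(2,2)), (2;(2,3)), (3;(1)), (3;(1)), (3;(1))]


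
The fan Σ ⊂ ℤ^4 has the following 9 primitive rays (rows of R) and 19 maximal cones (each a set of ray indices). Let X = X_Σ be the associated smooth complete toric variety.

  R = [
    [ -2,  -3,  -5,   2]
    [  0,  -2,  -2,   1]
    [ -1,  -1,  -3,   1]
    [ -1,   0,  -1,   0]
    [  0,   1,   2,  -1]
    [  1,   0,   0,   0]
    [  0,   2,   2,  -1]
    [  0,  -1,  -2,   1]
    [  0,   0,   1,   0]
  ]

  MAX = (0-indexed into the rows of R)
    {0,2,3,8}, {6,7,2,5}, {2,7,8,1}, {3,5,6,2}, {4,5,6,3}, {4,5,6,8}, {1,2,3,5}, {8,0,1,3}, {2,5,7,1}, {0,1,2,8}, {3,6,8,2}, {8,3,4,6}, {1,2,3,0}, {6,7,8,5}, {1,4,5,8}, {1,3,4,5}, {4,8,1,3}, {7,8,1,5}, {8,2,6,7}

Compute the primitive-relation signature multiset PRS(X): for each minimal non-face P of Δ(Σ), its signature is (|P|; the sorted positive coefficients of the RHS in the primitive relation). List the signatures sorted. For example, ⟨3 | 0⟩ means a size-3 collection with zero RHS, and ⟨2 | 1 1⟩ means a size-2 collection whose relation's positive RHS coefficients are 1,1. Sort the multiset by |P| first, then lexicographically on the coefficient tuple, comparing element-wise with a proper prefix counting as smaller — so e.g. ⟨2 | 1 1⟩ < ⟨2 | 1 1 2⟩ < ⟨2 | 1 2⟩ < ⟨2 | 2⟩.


The 11 primitive collections of Σ (r=9, n=4):

  P = {1,6}:  v_{1} + v_{6} = 0 — sig = ⟨2 | 0⟩
  P = {4,7}:  v_{4} + v_{7} = 0 — sig = ⟨2 | 0⟩
  P = {2,4}:  v_{2} + v_{4} = v_{3} — sig = ⟨2 | 1⟩
  P = {3,7}:  v_{3} + v_{7} = v_{2} — sig = ⟨2 | 1⟩
  P = {0,5}:  v_{0} + v_{5} = v_{1} + v_{2} — sig = ⟨2 | 1 1⟩
  P = {0,6}:  v_{0} + v_{6} = v_{2} + v_{3} + v_{8} — sig = ⟨2 | 1 1 1⟩
  P = {0,4}:  v_{0} + v_{4} = v_{1} + 2·v_{3} + v_{8} — sig = ⟨2 | 1 1 2⟩
  P = {0,7}:  v_{0} + v_{7} = v_{1} + 2·v_{2} + v_{8} — sig = ⟨2 | 1 1 2⟩
  P = {3,5,8}:  v_{3} + v_{5} + v_{8} = 0 — sig = ⟨3 | 0⟩
  P = {2,5,8}:  v_{2} + v_{5} + v_{8} = v_{7} — sig = ⟨3 | 1⟩
  P = {1,2,3,8}:  v_{1} + v_{2} + v_{3} + v_{8} = v_{0} — sig = ⟨4 | 1⟩

Sorted signature multiset PRS(X):
    ⟨2 | 0⟩
    ⟨2 | 0⟩
    ⟨2 | 1⟩
    ⟨2 | 1⟩
    ⟨2 | 1 1⟩
    ⟨2 | 1 1 1⟩
    ⟨2 | 1 1 2⟩
    ⟨2 | 1 1 2⟩
    ⟨3 | 0⟩
    ⟨3 | 1⟩
    ⟨4 | 1⟩


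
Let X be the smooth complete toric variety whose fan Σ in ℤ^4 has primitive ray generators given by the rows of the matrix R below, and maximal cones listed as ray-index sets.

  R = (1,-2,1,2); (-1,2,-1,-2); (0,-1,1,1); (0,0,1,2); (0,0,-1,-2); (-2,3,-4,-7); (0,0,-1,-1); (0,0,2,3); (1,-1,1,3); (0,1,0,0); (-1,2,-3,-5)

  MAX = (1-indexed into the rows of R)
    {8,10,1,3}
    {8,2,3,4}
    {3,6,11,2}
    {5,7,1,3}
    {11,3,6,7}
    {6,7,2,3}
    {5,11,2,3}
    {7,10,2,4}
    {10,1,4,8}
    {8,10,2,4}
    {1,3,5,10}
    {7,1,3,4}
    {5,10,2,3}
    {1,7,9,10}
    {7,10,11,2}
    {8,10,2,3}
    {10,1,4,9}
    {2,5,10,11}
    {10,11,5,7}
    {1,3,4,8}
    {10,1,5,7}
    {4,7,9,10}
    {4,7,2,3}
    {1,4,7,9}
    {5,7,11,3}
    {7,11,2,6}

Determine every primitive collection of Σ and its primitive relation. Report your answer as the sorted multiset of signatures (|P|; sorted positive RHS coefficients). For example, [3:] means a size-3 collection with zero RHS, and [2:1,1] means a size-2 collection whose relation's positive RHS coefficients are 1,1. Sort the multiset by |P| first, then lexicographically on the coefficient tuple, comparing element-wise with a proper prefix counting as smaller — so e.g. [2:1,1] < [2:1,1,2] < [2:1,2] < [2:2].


The 24 primitive collections of Σ (r=11, n=4):

  P={1,2}:  v_{1} + v_{2} = 0  →  sig = [2:]
  P={4,5}:  v_{4} + v_{5} = 0  →  sig = [2:]
  P={7,8}:  v_{7} + v_{8} = v_{4}  →  sig = [2:1]
  P={8,11}:  v_{8} + v_{11} = v_{2}  →  sig = [2:1]
  P={1,11}:  v_{1} + v_{11} = v_{5} + v_{7}  →  sig = [2:1,1]
  P={3,9}:  v_{3} + v_{9} = v_{1} + v_{4}  →  sig = [2:1,1]
  P={4,11}:  v_{4} + v_{11} = v_{2} + v_{7}  →  sig = [2:1,1]
  P={5,8}:  v_{5} + v_{8} = v_{3} + v_{10}  →  sig = [2:1,1]
  P={6,10}:  v_{6} + v_{10} = v_{2} + v_{11}  →  sig = [2:1,1]
  P={1,6}:  v_{1} + v_{6} = v_{3} + v_{7} + v_{11}  →  sig = [2:1,1,1]
  P={2,9}:  v_{2} + v_{9} = v_{4} + v_{7} + v_{10}  →  sig = [2:1,1,1]
  P={5,9}:  v_{5} + v_{9} = v_{1} + v_{7} + v_{10}  →  sig = [2:1,1,1]
  P={6,8}:  v_{6} + v_{8} = 2·v_{2} + v_{3} + v_{7}  →  sig = [2:1,1,2]
  P={8,9}:  v_{8} + v_{9} = v_{1} + 2·v_{4} + v_{10}  →  sig = [2:1,1,2]
  P={5,6}:  v_{5} + v_{6} = v_{3} + 2·v_{11}  →  sig = [2:1,2]
  P={6,9}:  v_{6} + v_{9} = v_{2} + 2·v_{7}  →  sig = [2:1,2]
  P={9,11}:  v_{9} + v_{11} = 2·v_{7} + v_{10}  →  sig = [2:1,2]
  P={4,6}:  v_{4} + v_{6} = 2·v_{2} + v_{3} + 2·v_{7}  →  sig = [2:1,2,2]
  P={3,7,10}:  v_{3} + v_{7} + v_{10} = 0  →  sig = [3:]
  P={2,5,7}:  v_{2} + v_{5} + v_{7} = v_{11}  →  sig = [3:1]
  P={3,4,10}:  v_{3} + v_{4} + v_{10} = v_{8}  →  sig = [3:1]
  P={3,10,11}:  v_{3} + v_{10} + v_{11} = v_{2} + v_{5}  →  sig = [3:1,1]
  P={1,4,7,10}:  v_{1} + v_{4} + v_{7} + v_{10} = v_{9}  →  sig = [4:1]
  P={2,3,7,11}:  v_{2} + v_{3} + v_{7} + v_{11} = v_{6}  →  sig = [4:1]

Hence PRS(X_Σ) =
    |P|=2: 18 collections, coeffs (), (), (1), (1), (1,1), (1,1), (1,1), (1,1), (1,1), (1,1,1), (1,1,1), (1,1,1), (1,1,2), (1,1,2), (1,2), (1,2), (1,2), (1,2,2)
    |P|=3: 4 collections, coeffs (), (1), (1), (1,1)
    |P|=4: 2 collections, coeffs (1), (1)


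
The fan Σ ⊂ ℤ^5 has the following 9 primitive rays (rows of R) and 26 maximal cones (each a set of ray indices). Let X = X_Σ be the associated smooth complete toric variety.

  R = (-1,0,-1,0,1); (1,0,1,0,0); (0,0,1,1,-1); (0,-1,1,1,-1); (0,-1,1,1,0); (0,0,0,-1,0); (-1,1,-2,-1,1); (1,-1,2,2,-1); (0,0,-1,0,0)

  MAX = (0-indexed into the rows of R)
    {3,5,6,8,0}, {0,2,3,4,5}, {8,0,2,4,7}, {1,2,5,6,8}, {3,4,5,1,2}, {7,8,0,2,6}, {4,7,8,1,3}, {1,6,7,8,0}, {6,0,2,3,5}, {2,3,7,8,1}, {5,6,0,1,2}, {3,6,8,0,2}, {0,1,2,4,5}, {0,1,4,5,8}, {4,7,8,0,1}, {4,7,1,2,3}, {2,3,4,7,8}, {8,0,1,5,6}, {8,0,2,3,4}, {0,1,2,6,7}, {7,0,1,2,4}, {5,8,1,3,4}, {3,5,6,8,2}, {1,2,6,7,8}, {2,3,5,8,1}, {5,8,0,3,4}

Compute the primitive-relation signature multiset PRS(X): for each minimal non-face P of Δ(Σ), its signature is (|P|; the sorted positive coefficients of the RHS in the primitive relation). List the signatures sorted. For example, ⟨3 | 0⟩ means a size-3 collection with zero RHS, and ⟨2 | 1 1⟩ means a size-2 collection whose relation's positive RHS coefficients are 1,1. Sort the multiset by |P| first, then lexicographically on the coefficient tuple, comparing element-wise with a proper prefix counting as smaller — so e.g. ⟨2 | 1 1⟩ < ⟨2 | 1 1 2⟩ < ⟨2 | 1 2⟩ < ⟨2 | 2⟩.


10 collections generate NE(X_Σ); each relation:

  P={4,6}:  v_{4} + v_{6} = v_{0}  ⇒ sig = ⟨2 | 1⟩
  P={5,7}:  v_{5} + v_{7} = v_{1} + v_{3}  ⇒ sig = ⟨2 | 1 1⟩
  P={1,3,6}:  v_{1} + v_{3} + v_{6} = 0  ⇒ sig = ⟨3 | 0⟩
  P={0,1,3}:  v_{0} + v_{1} + v_{3} = v_{4}  ⇒ sig = ⟨3 | 1⟩
  P={3,6,7}:  v_{3} + v_{6} + v_{7} = v_{2} + v_{4} + v_{8}  ⇒ sig = ⟨3 | 1 1 1⟩
  P={0,3,7}:  v_{0} + v_{3} + v_{7} = v_{2} + 2·v_{4} + v_{8}  ⇒ sig = ⟨3 | 1 1 2⟩
  P={1,2,4,8}:  v_{1} + v_{2} + v_{4} + v_{8} = v_{7}  ⇒ sig = ⟨4 | 1⟩
  P={2,4,5,8}:  v_{2} + v_{4} + v_{5} + v_{8} = v_{3}  ⇒ sig = ⟨4 | 1⟩
  P={0,1,2,8}:  v_{0} + v_{1} + v_{2} + v_{8} = v_{6} + v_{7}  ⇒ sig = ⟨4 | 1 1⟩
  P={0,2,5,8}:  v_{0} + v_{2} + v_{5} + v_{8} = v_{3} + v_{6}  ⇒ sig = ⟨4 | 1 1⟩

Hence PRS(X_Σ) =
{ ⟨2 | 1⟩,  ⟨2 | 1 1⟩,  ⟨3 | 0⟩,  ⟨3 | 1⟩,  ⟨3 | 1 1 1⟩,  ⟨3 | 1 1 2⟩,  ⟨4 | 1⟩ ×2,  ⟨4 | 1 1⟩ ×2 }


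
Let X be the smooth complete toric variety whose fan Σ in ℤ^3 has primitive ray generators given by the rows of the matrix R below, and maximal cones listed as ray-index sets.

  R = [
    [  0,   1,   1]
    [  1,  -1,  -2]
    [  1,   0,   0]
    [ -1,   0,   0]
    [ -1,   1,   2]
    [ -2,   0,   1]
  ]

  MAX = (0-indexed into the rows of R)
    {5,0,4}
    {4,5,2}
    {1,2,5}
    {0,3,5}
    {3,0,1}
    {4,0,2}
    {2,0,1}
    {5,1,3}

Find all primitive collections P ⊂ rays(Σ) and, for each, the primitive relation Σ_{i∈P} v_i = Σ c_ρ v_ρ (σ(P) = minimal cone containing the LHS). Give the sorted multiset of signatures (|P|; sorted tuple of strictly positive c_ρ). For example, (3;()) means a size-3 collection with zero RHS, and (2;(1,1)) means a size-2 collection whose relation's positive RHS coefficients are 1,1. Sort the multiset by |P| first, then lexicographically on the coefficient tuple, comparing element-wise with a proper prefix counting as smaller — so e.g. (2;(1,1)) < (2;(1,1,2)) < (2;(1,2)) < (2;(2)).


5 collections generate NE(X_Σ); each relation:

  P={1,4}:  v_{1} + v_{4} = 0 ; sig = (2;())
  P={2,3}:  v_{2} + v_{3} = 0 ; sig = (2;())
  P={3,4}:  v_{3} + v_{4} = v_{0} + v_{5} ; sig = (2;(1,1))
  P={0,1,5}:  v_{0} + v_{1} + v_{5} = v_{3} ; sig = (3;(1))
  P={0,2,5}:  v_{0} + v_{2} + v_{5} = v_{4} ; sig = (3;(1))

so the primitive-relation signature multiset is
    (2;())
    (2;())
    (2;(1,1))
    (3;(1))
    (3;(1))


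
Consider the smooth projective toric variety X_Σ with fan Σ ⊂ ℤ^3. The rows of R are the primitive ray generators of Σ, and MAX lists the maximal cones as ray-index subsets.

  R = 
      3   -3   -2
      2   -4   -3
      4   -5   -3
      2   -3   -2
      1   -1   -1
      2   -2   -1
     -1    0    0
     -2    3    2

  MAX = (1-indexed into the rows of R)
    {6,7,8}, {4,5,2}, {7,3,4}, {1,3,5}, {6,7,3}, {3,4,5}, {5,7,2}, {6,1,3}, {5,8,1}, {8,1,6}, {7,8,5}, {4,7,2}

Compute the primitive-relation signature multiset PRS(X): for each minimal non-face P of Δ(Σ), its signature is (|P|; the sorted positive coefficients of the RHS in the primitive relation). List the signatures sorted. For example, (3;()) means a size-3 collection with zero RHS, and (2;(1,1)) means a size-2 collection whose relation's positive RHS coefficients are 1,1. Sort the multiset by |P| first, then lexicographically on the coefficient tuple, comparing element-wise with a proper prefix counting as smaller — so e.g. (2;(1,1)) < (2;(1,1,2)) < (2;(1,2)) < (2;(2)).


Minimal non-faces — 12 found among 8 rays, 12 max cones:

  P = {4,8}:  v_{4} + v_{8} = 0  →  sig = (2;())
  P = {1,7}:  v_{1} + v_{7} = v_{4}  →  sig = (2;(1))
  P = {3,8}:  v_{3} + v_{8} = v_{6}  →  sig = (2;(1))
  P = {4,6}:  v_{4} + v_{6} = v_{3}  →  sig = (2;(1))
  P = {5,6}:  v_{5} + v_{6} = v_{1}  →  sig = (2;(1))
  P = {1,4}:  v_{1} + v_{4} = v_{3} + v_{5}  →  sig = (2;(1,1))
  P = {2,8}:  v_{2} + v_{8} = v_{5} + v_{7}  →  sig = (2;(1,1))
  P = {1,2}:  v_{1} + v_{2} = 2·v_{4} + v_{5}  →  sig = (2;(1,2))
  P = {2,6}:  v_{2} + v_{6} = 2·v_{4}  →  sig = (2;(2))
  P = {2,3}:  v_{2} + v_{3} = 3·v_{4}  →  sig = (2;(3))
  P = {4,5,7}:  v_{4} + v_{5} + v_{7} = v_{2}  →  sig = (3;(1))
  P = {3,5,7}:  v_{3} + v_{5} + v_{7} = 2·v_{4}  →  sig = (3;(2))

so the primitive-relation signature multiset is
    |P|=2: 10 collections, coeffs (), (1), (1), (1), (1), (1,1), (1,1), (1,2), (2), (3)
    |P|=3: 2 collections, coeffs (1), (2)


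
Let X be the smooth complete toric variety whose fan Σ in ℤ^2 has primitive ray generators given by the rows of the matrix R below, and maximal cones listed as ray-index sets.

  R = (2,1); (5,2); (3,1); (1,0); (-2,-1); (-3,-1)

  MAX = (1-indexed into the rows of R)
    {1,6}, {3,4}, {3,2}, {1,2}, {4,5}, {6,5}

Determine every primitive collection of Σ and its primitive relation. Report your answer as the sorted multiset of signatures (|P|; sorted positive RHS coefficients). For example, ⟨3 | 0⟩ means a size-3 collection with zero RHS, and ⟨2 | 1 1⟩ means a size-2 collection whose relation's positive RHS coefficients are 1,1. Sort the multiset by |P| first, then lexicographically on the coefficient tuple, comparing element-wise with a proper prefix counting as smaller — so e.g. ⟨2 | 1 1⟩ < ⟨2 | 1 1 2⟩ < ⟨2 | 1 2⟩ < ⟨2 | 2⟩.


|primitive collections| = 9. Relations:

  P = {1,5}:  v_{1} + v_{5} = 0  →  sig = ⟨2 | 0⟩
  P = {3,6}:  v_{3} + v_{6} = 0  →  sig = ⟨2 | 0⟩
  P = {1,3}:  v_{1} + v_{3} = v_{2}  →  sig = ⟨2 | 1⟩
  P = {1,4}:  v_{1} + v_{4} = v_{3}  →  sig = ⟨2 | 1⟩
  P = {2,5}:  v_{2} + v_{5} = v_{3}  →  sig = ⟨2 | 1⟩
  P = {2,6}:  v_{2} + v_{6} = v_{1}  →  sig = ⟨2 | 1⟩
  P = {3,5}:  v_{3} + v_{5} = v_{4}  →  sig = ⟨2 | 1⟩
  P = {4,6}:  v_{4} + v_{6} = v_{5}  →  sig = ⟨2 | 1⟩
  P = {2,4}:  v_{2} + v_{4} = 2·v_{3}  →  sig = ⟨2 | 2⟩

Sorted signature multiset PRS(X):
    ⟨2 | 0⟩
    ⟨2 | 0⟩
    ⟨2 | 1⟩
    ⟨2 | 1⟩
    ⟨2 | 1⟩
    ⟨2 | 1⟩
    ⟨2 | 1⟩
    ⟨2 | 1⟩
    ⟨2 | 2⟩


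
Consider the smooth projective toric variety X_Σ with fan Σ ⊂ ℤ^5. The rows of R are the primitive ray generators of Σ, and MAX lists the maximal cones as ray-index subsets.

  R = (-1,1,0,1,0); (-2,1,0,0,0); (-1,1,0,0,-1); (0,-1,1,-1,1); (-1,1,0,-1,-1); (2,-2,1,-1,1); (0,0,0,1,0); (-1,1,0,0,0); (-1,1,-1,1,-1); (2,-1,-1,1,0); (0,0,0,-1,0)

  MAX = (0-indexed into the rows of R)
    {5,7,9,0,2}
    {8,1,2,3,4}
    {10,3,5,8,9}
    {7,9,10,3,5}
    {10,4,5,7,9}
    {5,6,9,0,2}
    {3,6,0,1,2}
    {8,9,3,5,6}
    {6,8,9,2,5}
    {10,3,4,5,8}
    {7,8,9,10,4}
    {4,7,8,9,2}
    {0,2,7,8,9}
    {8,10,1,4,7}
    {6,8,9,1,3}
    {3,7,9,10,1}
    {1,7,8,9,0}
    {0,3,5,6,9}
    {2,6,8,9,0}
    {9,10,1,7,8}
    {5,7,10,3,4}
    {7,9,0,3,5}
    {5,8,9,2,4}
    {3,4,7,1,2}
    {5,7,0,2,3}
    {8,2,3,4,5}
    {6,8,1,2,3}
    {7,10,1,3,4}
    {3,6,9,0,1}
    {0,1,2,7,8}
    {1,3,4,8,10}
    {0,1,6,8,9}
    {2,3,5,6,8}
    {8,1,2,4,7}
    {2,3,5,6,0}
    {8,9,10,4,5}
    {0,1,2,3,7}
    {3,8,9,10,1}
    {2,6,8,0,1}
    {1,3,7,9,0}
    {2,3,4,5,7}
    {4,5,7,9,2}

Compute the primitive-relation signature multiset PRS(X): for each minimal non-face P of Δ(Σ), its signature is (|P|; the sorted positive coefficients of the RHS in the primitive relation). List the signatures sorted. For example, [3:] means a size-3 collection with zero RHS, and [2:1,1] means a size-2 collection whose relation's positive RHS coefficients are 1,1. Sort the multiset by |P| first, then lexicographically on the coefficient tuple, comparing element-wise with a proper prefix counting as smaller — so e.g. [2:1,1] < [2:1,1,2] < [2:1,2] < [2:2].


|primitive collections| = 15. Relations:

  P={6,10}:  v_{6} + v_{10} = 0  so sig = [2:]
  P={0,10}:  v_{0} + v_{10} = v_{7}  so sig = [2:1]
  P={1,5}:  v_{1} + v_{5} = v_{3}  so sig = [2:1]
  P={2,10}:  v_{2} + v_{10} = v_{4}  so sig = [2:1]
  P={4,6}:  v_{4} + v_{6} = v_{2}  so sig = [2:1]
  P={6,7}:  v_{6} + v_{7} = v_{0}  so sig = [2:1]
  P={0,4}:  v_{0} + v_{4} = v_{2} + v_{7}  so sig = [2:1,1]
  P={5,7,8}:  v_{5} + v_{7} + v_{8} = 0  so sig = [3:]
  P={0,5,8}:  v_{0} + v_{5} + v_{8} = v_{6}  so sig = [3:1]
  P={1,2,9}:  v_{1} + v_{2} + v_{9} = v_{8}  so sig = [3:1]
  P={3,7,8}:  v_{3} + v_{7} + v_{8} = v_{1}  so sig = [3:1]
  P={0,3,8}:  v_{0} + v_{3} + v_{8} = v_{1} + v_{6}  so sig = [3:1,1]
  P={1,4,9}:  v_{1} + v_{4} + v_{9} = v_{8} + v_{10}  so sig = [3:1,1]
  P={2,3,9}:  v_{2} + v_{3} + v_{9} = v_{5} + v_{8}  so sig = [3:1,1]
  P={3,4,9}:  v_{3} + v_{4} + v_{9} = v_{5} + v_{8} + v_{10}  so sig = [3:1,1,1]

Signatures (|P|; sorted positive RHS coefficients), sorted:
    [2:]
    [2:1]
    [2:1]
    [2:1]
    [2:1]
    [2:1]
    [2:1,1]
    [3:]
    [3:1]
    [3:1]
    [3:1]
    [3:1,1]
    [3:1,1]
    [3:1,1]
    [3:1,1,1]


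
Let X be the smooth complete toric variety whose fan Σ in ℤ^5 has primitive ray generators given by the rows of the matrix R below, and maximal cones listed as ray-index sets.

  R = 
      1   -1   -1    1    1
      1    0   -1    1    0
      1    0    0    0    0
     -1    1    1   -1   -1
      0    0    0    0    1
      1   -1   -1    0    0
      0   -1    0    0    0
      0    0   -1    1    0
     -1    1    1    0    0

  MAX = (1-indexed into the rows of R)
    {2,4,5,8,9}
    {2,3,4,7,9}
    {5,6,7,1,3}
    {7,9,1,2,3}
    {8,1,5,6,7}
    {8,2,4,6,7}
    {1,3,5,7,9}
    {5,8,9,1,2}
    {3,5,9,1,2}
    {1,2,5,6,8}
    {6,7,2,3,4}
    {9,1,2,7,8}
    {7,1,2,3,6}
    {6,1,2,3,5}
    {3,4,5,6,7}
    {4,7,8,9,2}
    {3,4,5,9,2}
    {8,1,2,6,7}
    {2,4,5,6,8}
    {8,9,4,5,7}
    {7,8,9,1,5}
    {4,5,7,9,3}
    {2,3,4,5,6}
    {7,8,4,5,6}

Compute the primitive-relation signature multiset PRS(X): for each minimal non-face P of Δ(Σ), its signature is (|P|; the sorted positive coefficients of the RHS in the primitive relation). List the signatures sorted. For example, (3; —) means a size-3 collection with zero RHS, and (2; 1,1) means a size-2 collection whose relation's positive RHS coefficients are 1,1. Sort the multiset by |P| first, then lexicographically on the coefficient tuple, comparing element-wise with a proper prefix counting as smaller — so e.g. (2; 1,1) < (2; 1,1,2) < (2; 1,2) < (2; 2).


4 collections generate NE(X_Σ); each relation:

  P={1,4}:  v_{1} + v_{4} = 0 ; sig = (2; —)
  P={6,9}:  v_{6} + v_{9} = 0 ; sig = (2; —)
  P={3,8}:  v_{3} + v_{8} = v_{2} ; sig = (2; 1)
  P={2,5,7}:  v_{2} + v_{5} + v_{7} = v_{1} ; sig = (3; 1)

so the primitive-relation signature multiset is
[(2; —), (2; —), (2; 1), (3; 1)]


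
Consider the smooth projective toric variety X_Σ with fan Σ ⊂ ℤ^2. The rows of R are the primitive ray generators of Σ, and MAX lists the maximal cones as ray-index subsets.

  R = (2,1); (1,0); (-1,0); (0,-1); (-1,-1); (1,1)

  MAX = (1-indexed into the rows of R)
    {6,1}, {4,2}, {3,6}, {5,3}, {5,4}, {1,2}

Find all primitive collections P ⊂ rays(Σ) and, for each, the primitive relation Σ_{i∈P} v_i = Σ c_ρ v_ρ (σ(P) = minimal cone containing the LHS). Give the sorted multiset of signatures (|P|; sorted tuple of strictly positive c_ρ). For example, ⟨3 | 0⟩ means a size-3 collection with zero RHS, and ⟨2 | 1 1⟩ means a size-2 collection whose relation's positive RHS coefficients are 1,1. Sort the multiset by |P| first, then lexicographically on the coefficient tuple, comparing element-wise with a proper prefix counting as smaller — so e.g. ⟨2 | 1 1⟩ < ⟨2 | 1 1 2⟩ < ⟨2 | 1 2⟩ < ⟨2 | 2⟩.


Δ(Σ) — 6 vertices, 9 min non-faces:

  P = {2,3}:  v_{2} + v_{3} = 0 — sig = ⟨2 | 0⟩
  P = {5,6}:  v_{5} + v_{6} = 0 — sig = ⟨2 | 0⟩
  P = {1,3}:  v_{1} + v_{3} = v_{6} — sig = ⟨2 | 1⟩
  P = {1,5}:  v_{1} + v_{5} = v_{2} — sig = ⟨2 | 1⟩
  P = {2,5}:  v_{2} + v_{5} = v_{4} — sig = ⟨2 | 1⟩
  P = {2,6}:  v_{2} + v_{6} = v_{1} — sig = ⟨2 | 1⟩
  P = {3,4}:  v_{3} + v_{4} = v_{5} — sig = ⟨2 | 1⟩
  P = {4,6}:  v_{4} + v_{6} = v_{2} — sig = ⟨2 | 1⟩
  P = {1,4}:  v_{1} + v_{4} = 2·v_{2} — sig = ⟨2 | 2⟩

Signatures (|P|; sorted positive RHS coefficients), sorted:
[⟨2 | 0⟩, ⟨2 | 0⟩, ⟨2 | 1⟩, ⟨2 | 1⟩, ⟨2 | 1⟩, ⟨2 | 1⟩, ⟨2 | 1⟩, ⟨2 | 1⟩, ⟨2 | 2⟩]


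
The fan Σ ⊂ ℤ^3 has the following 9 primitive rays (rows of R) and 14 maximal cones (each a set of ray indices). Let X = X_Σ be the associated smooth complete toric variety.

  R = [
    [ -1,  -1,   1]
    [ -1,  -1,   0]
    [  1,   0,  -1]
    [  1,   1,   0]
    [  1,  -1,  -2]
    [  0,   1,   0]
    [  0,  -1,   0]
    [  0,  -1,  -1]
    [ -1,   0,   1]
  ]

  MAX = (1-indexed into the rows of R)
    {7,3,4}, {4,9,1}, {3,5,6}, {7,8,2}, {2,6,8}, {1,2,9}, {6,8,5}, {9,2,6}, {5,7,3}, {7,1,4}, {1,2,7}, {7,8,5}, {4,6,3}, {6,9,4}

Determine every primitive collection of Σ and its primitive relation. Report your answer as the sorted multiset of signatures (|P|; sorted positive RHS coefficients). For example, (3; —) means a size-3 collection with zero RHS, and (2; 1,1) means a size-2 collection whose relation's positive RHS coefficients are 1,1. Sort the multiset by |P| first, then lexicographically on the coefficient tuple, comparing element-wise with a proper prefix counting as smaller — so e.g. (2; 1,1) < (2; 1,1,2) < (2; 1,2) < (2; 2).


Primitive collections (15):

  P = {2,4}:  v_{2} + v_{4} = 0 — sig = (2; —)
  P = {3,9}:  v_{3} + v_{9} = 0 — sig = (2; —)
  P = {6,7}:  v_{6} + v_{7} = 0 — sig = (2; —)
  P = {1,3}:  v_{1} + v_{3} = v_{7} — sig = (2; 1)
  P = {1,6}:  v_{1} + v_{6} = v_{9} — sig = (2; 1)
  P = {2,3}:  v_{2} + v_{3} = v_{8} — sig = (2; 1)
  P = {3,8}:  v_{3} + v_{8} = v_{5} — sig = (2; 1)
  P = {4,8}:  v_{4} + v_{8} = v_{3} — sig = (2; 1)
  P = {5,9}:  v_{5} + v_{9} = v_{8} — sig = (2; 1)
  P = {7,9}:  v_{7} + v_{9} = v_{1} — sig = (2; 1)
  P = {8,9}:  v_{8} + v_{9} = v_{2} — sig = (2; 1)
  P = {1,5}:  v_{1} + v_{5} = v_{7} + v_{8} — sig = (2; 1,1)
  P = {1,8}:  v_{1} + v_{8} = v_{2} + v_{7} — sig = (2; 1,1)
  P = {2,5}:  v_{2} + v_{5} = 2·v_{8} — sig = (2; 2)
  P = {4,5}:  v_{4} + v_{5} = 2·v_{3} — sig = (2; 2)

Signatures (|P|; sorted positive RHS coefficients), sorted:
    (2; —)
    (2; —)
    (2; —)
    (2; 1)
    (2; 1)
    (2; 1)
    (2; 1)
    (2; 1)
    (2; 1)
    (2; 1)
    (2; 1)
    (2; 1,1)
    (2; 1,1)
    (2; 2)
    (2; 2)


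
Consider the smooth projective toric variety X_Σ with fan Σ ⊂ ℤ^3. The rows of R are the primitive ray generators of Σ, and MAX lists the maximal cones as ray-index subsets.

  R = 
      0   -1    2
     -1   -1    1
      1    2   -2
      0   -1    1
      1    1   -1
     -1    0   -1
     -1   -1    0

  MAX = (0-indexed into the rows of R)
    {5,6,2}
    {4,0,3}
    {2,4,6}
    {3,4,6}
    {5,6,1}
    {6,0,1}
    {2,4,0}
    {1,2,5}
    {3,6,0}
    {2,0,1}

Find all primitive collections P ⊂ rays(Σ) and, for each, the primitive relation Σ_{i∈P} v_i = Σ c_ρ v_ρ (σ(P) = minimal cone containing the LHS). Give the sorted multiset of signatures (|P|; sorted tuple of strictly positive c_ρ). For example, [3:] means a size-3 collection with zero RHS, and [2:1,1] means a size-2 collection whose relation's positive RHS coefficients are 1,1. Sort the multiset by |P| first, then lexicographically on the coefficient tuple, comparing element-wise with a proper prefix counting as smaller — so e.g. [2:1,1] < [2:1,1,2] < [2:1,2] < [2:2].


Primitive collections (9):

  {1,4}:  v_{1} + v_{4} = 0  ⟹  sig = [2:]
  {0,5}:  v_{0} + v_{5} = v_{1}  ⟹  sig = [2:1]
  {2,3}:  v_{2} + v_{3} = v_{4}  ⟹  sig = [2:1]
  {3,5}:  v_{3} + v_{5} = v_{6}  ⟹  sig = [2:1]
  {1,3}:  v_{1} + v_{3} = v_{0} + v_{6}  ⟹  sig = [2:1,1]
  {4,5}:  v_{4} + v_{5} = v_{2} + v_{6}  ⟹  sig = [2:1,1]
  {0,2,6}:  v_{0} + v_{2} + v_{6} = 0  ⟹  sig = [3:]
  {0,4,6}:  v_{0} + v_{4} + v_{6} = v_{3}  ⟹  sig = [3:1]
  {1,2,6}:  v_{1} + v_{2} + v_{6} = v_{5}  ⟹  sig = [3:1]

Sorted signature multiset PRS(X):
{ [2:],  [2:1] ×3,  [2:1,1] ×2,  [3:],  [3:1] ×2 }


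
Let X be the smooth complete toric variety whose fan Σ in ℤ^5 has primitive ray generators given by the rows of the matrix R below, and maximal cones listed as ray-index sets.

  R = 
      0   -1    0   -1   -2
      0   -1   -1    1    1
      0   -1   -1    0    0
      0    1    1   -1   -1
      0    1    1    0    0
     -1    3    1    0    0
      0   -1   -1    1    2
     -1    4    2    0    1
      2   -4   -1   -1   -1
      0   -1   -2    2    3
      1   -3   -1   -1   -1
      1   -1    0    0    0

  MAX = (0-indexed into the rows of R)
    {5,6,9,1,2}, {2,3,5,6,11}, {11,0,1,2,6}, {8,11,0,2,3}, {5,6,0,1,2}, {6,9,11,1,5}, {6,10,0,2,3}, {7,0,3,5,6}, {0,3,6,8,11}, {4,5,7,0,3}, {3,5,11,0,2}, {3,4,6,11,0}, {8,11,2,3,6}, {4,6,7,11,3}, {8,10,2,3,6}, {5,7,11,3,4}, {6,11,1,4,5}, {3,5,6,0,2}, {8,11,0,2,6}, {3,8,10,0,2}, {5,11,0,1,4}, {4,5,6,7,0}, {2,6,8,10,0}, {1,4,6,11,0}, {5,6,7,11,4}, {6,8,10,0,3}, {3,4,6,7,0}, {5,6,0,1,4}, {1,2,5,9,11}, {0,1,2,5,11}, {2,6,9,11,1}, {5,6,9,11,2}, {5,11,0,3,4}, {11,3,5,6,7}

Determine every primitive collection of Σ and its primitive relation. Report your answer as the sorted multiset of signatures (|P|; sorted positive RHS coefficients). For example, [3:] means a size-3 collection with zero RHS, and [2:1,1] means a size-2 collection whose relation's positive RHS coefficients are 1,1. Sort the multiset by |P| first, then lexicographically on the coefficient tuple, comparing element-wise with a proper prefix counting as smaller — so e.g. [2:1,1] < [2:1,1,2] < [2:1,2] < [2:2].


Primitive collections (25):

  P={1,3}:  v_{1} + v_{3} = 0  ⟹  sig = [2:]
  P={2,4}:  v_{2} + v_{4} = 0  ⟹  sig = [2:]
  P={10,11}:  v_{10} + v_{11} = v_{8}  ⟹  sig = [2:1]
  P={0,9}:  v_{0} + v_{9} = v_{1} + v_{2}  ⟹  sig = [2:1,1]
  P={5,10}:  v_{5} + v_{10} = v_{2} + v_{3}  ⟹  sig = [2:1,1]
  P={1,7}:  v_{1} + v_{7} = v_{4} + v_{5} + v_{6}  ⟹  sig = [2:1,1,1]
  P={2,7}:  v_{2} + v_{7} = v_{3} + v_{5} + v_{6}  ⟹  sig = [2:1,1,1]
  P={5,8}:  v_{5} + v_{8} = v_{2} + v_{3} + v_{11}  ⟹  sig = [2:1,1,1]
  P={1,10}:  v_{1} + v_{10} = v_{0} + v_{2} + v_{6} + v_{11}  ⟹  sig = [2:1,1,1,1]
  P={3,9}:  v_{3} + v_{9} = v_{2} + v_{5} + v_{6} + v_{11}  ⟹  sig = [2:1,1,1,1]
  P={4,9}:  v_{4} + v_{9} = v_{1} + v_{5} + v_{6} + v_{11}  ⟹  sig = [2:1,1,1,1]
  P={4,10}:  v_{4} + v_{10} = v_{0} + v_{3} + v_{6} + v_{11}  ⟹  sig = [2:1,1,1,1]
  P={1,8}:  v_{1} + v_{8} = v_{0} + v_{2} + v_{6} + 2·v_{11}  ⟹  sig = [2:1,1,1,2]
  P={4,8}:  v_{4} + v_{8} = v_{0} + v_{3} + v_{6} + 2·v_{11}  ⟹  sig = [2:1,1,1,2]
  P={7,8}:  v_{7} + v_{8} = 2·v_{3} + v_{6} + v_{11}  ⟹  sig = [2:1,1,2]
  P={9,10}:  v_{9} + v_{10} = 2·v_{2} + v_{6} + v_{11}  ⟹  sig = [2:1,1,2]
  P={7,10}:  v_{7} + v_{10} = 2·v_{3} + v_{6}  ⟹  sig = [2:1,2]
  P={7,9}:  v_{7} + v_{9} = 2·v_{5} + 2·v_{6} + v_{11}  ⟹  sig = [2:1,2,2]
  P={8,9}:  v_{8} + v_{9} = 2·v_{2} + v_{6} + 2·v_{11}  ⟹  sig = [2:1,2,2]
  P={0,7,11}:  v_{0} + v_{7} + v_{11} = v_{3} + v_{4}  ⟹  sig = [3:1,1]
  P={0,5,6,11}:  v_{0} + v_{5} + v_{6} + v_{11} = 0  ⟹  sig = [4:]
  P={3,4,5,6}:  v_{3} + v_{4} + v_{5} + v_{6} = v_{7}  ⟹  sig = [4:1]
  P={0,2,3,6,11}:  v_{0} + v_{2} + v_{3} + v_{6} + v_{11} = v_{10}  ⟹  sig = [5:1]
  P={1,2,5,6,11}:  v_{1} + v_{2} + v_{5} + v_{6} + v_{11} = v_{9}  ⟹  sig = [5:1]
  P={0,2,3,6,8}:  v_{0} + v_{2} + v_{3} + v_{6} + v_{8} = 2·v_{10}  ⟹  sig = [5:2]

Signatures (|P|; sorted positive RHS coefficients), sorted:
{ [2:] ×2,  [2:1],  [2:1,1] ×2,  [2:1,1,1] ×3,  [2:1,1,1,1] ×4,  [2:1,1,1,2] ×2,  [2:1,1,2] ×2,  [2:1,2],  [2:1,2,2] ×2,  [3:1,1],  [4:],  [4:1],  [5:1] ×2,  [5:2] }
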